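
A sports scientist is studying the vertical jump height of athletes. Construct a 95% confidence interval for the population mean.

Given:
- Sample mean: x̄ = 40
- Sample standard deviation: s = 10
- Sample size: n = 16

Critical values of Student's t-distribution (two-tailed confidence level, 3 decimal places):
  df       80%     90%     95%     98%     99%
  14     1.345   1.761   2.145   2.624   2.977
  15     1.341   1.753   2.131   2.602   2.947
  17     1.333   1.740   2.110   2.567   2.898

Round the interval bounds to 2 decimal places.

The population standard deviation σ is unknown (only the sample standard deviation s is given), so use a t-interval with df = n - 1 = 16 - 1 = 15.

For 95% confidence with df = 15, t* = 2.131 (from t-table)

Standard error: SE = s/√n = 10/√16 = 2.500000

Margin of error: E = t* × SE = 2.131 × 2.500000 = 5.3275

T-interval: x̄ ± E = 40 ± 5.3275 = (34.6725, 45.3275)

Rounded to 2 decimal places:

(34.67, 45.33)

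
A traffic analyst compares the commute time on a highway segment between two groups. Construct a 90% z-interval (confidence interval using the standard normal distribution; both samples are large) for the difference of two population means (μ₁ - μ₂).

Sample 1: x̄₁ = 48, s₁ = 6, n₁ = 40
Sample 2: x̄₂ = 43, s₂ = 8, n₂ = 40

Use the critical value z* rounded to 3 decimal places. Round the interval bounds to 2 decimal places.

Both samples are large (n₁ = 40 ≥ 30, n₂ = 40 ≥ 30), so a z-interval for the difference of means applies.

Point estimate: x̄₁ - x̄₂ = 48 - 43 = 5

Standard error: SE = √(s₁²/n₁ + s₂²/n₂)
= √(6²/40 + 8²/40)
= √(0.900000 + 1.600000)
= 1.581139

For 90% confidence, z* = 1.645 (from standard normal table)
Margin of error: E = z* × SE = 1.645 × 1.581139 = 2.6010

Z-interval: (x̄₁ - x̄₂) ± E = 5 ± 2.6010 = (2.3990, 7.6010)

Rounded to 2 decimal places:

(2.40, 7.60)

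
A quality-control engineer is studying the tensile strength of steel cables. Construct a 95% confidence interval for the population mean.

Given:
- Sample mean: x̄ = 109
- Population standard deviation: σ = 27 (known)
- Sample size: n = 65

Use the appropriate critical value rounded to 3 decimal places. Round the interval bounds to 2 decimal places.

The population standard deviation σ is known, so use a z-interval (standard normal critical value).

For 95% confidence, z* = 1.96 (from standard normal table)

Standard error: SE = σ/√n = 27/√65 = 3.348938

Margin of error: E = z* × SE = 1.96 × 3.348938 = 6.5639

Z-interval: x̄ ± E = 109 ± 6.5639 = (102.4361, 115.5639)

Rounded to 2 decimal places:

(102.44, 115.56)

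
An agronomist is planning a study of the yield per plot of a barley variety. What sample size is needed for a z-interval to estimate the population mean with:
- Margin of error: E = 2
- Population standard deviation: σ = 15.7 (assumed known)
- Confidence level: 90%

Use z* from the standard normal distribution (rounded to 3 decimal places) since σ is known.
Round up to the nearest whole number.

Using z* since population σ is known (z-interval formula).

For 90% confidence, z* = 1.645 (from standard normal table)

Sample size formula for z-interval: n = (z*σ/E)²

n = (1.645 × 15.7 / 2)²
  = (12.913250)²
  = 166.7520

Round up to the nearest whole number: n = 167

167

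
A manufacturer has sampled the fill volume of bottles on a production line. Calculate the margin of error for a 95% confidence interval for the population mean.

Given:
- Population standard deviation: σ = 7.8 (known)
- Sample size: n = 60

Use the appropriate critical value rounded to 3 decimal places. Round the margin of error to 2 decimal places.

The population standard deviation σ is known, so use the z-interval margin of error formula.

For 95% confidence, z* = 1.96 (from standard normal table)

Margin of error formula for z-interval: E = z* × σ/√n

E = 1.96 × 7.8/√60
  = 1.96 × 1.006976
  = 1.9737

Rounded to 2 decimal places:

1.97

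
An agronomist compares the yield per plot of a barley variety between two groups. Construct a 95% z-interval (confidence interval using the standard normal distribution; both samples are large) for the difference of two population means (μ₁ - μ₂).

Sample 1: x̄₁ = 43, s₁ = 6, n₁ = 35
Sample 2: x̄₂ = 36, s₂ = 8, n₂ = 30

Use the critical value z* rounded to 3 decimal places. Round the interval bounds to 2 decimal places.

Both samples are large (n₁ = 35 ≥ 30, n₂ = 30 ≥ 30), so a z-interval for the difference of means applies.

Point estimate: x̄₁ - x̄₂ = 43 - 36 = 7

Standard error: SE = √(s₁²/n₁ + s₂²/n₂)
= √(6²/35 + 8²/30)
= √(1.028571 + 2.133333)
= 1.778175

For 95% confidence, z* = 1.96 (from standard normal table)
Margin of error: E = z* × SE = 1.96 × 1.778175 = 3.4852

Z-interval: (x̄₁ - x̄₂) ± E = 7 ± 3.4852 = (3.5148, 10.4852)

Rounded to 2 decimal places:

(3.51, 10.49)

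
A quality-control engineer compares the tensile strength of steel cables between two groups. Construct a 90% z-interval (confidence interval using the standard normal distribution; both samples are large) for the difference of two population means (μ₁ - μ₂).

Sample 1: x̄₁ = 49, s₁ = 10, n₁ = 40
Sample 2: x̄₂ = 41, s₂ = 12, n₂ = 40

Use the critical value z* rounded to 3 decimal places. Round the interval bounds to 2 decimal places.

Both samples are large (n₁ = 40 ≥ 30, n₂ = 40 ≥ 30), so a z-interval for the difference of means applies.

Point estimate: x̄₁ - x̄₂ = 49 - 41 = 8

Standard error: SE = √(s₁²/n₁ + s₂²/n₂)
= √(10²/40 + 12²/40)
= √(2.500000 + 3.600000)
= 2.469818

For 90% confidence, z* = 1.645 (from standard normal table)
Margin of error: E = z* × SE = 1.645 × 2.469818 = 4.0629

Z-interval: (x̄₁ - x̄₂) ± E = 8 ± 4.0629 = (3.9371, 12.0629)

Rounded to 2 decimal places:

(3.94, 12.06)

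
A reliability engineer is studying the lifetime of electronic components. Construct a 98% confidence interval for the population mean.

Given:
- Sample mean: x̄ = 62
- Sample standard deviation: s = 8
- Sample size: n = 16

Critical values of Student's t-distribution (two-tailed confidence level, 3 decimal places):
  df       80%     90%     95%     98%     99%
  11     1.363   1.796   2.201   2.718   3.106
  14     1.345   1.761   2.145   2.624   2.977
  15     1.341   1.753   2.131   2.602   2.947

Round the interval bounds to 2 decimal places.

The population standard deviation σ is unknown (only the sample standard deviation s is given), so use a t-interval with df = n - 1 = 16 - 1 = 15.

For 98% confidence with df = 15, t* = 2.602 (from t-table)

Standard error: SE = s/√n = 8/√16 = 2.000000

Margin of error: E = t* × SE = 2.602 × 2.000000 = 5.2040

T-interval: x̄ ± E = 62 ± 5.2040 = (56.7960, 67.2040)

Rounded to 2 decimal places:

(56.80, 67.20)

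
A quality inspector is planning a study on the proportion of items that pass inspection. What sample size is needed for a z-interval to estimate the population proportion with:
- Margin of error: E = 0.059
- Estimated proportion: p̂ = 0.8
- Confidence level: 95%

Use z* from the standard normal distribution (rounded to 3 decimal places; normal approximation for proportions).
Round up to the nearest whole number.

Using z* for proportion z-interval (normal approximation).

For 95% confidence, z* = 1.96 (from standard normal table)

Sample size formula for proportion z-interval: n = z*²p̂(1-p̂)/E²

n = 1.96² × 0.8 × 0.2 / 0.059²
  = 3.8416 × 0.16 / 0.003481
  = 176.5745

Round up to the nearest whole number: n = 177

177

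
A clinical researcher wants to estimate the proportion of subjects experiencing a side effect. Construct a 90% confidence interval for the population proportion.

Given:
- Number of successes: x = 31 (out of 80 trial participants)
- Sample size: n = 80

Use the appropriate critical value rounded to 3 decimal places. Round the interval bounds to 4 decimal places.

Sample proportion: p̂ = 31/80 = 0.387500

Check conditions for normal approximation:
  np̂ = 31 ≥ 10 ✓
  n(1-p̂) = 49 ≥ 10 ✓

The sample is large enough, so use a z-interval (normal approximation) for the proportion.

For 90% confidence, z* = 1.645 (from standard normal table)

Standard error: SE = √(p̂(1-p̂)/n) = √(0.387500×0.612500/80) = 0.05446831

Margin of error: E = z* × SE = 1.645 × 0.05446831 = 0.089600

Z-interval: p̂ ± E = 0.387500 ± 0.089600 = (0.297900, 0.477100)

Rounded to 4 decimal places:

(0.2979, 0.4771)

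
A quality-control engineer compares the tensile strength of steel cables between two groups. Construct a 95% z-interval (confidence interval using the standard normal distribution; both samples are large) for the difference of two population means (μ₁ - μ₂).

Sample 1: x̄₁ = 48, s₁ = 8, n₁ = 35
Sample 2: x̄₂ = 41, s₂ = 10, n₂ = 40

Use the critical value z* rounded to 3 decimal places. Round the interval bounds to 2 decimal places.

Both samples are large (n₁ = 35 ≥ 30, n₂ = 40 ≥ 30), so a z-interval for the difference of means applies.

Point estimate: x̄₁ - x̄₂ = 48 - 41 = 7

Standard error: SE = √(s₁²/n₁ + s₂²/n₂)
= √(8²/35 + 10²/40)
= √(1.828571 + 2.500000)
= 2.080522

For 95% confidence, z* = 1.96 (from standard normal table)
Margin of error: E = z* × SE = 1.96 × 2.080522 = 4.0778

Z-interval: (x̄₁ - x̄₂) ± E = 7 ± 4.0778 = (2.9222, 11.0778)

Rounded to 2 decimal places:

(2.92, 11.08)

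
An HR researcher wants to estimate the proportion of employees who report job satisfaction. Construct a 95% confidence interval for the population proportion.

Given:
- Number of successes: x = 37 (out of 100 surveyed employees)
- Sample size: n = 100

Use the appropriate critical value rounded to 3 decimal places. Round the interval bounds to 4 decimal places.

Sample proportion: p̂ = 37/100 = 0.370000

Check conditions for normal approximation:
  np̂ = 37 ≥ 10 ✓
  n(1-p̂) = 63 ≥ 10 ✓

The sample is large enough, so use a z-interval (normal approximation) for the proportion.

For 95% confidence, z* = 1.96 (from standard normal table)

Standard error: SE = √(p̂(1-p̂)/n) = √(0.370000×0.630000/100) = 0.04828043

Margin of error: E = z* × SE = 1.96 × 0.04828043 = 0.094630

Z-interval: p̂ ± E = 0.370000 ± 0.094630 = (0.275370, 0.464630)

Rounded to 4 decimal places:

(0.2754, 0.4646)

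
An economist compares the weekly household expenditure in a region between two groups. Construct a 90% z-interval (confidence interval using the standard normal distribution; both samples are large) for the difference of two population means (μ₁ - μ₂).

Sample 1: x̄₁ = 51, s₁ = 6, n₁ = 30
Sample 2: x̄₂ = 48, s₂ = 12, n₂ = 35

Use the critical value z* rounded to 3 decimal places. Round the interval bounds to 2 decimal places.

Both samples are large (n₁ = 30 ≥ 30, n₂ = 35 ≥ 30), so a z-interval for the difference of means applies.

Point estimate: x̄₁ - x̄₂ = 51 - 48 = 3

Standard error: SE = √(s₁²/n₁ + s₂²/n₂)
= √(6²/30 + 12²/35)
= √(1.200000 + 4.114286)
= 2.305273

For 90% confidence, z* = 1.645 (from standard normal table)
Margin of error: E = z* × SE = 1.645 × 2.305273 = 3.7922

Z-interval: (x̄₁ - x̄₂) ± E = 3 ± 3.7922 = (-0.7922, 6.7922)

Rounded to 2 decimal places:

(-0.79, 6.79)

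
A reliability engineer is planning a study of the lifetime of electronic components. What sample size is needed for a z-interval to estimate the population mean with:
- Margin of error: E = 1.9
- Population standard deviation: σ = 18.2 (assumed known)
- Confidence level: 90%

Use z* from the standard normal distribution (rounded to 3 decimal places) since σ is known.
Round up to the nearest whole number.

Using z* since population σ is known (z-interval formula).

For 90% confidence, z* = 1.645 (from standard normal table)

Sample size formula for z-interval: n = (z*σ/E)²

n = (1.645 × 18.2 / 1.9)²
  = (15.757368)²
  = 248.2947

Round up to the nearest whole number: n = 249

249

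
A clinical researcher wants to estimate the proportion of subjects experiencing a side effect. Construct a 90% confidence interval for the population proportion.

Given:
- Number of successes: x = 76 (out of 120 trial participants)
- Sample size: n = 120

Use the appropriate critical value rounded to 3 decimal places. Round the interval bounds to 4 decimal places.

Sample proportion: p̂ = 76/120 = 0.633333

Check conditions for normal approximation:
  np̂ = 76 ≥ 10 ✓
  n(1-p̂) = 44 ≥ 10 ✓

The sample is large enough, so use a z-interval (normal approximation) for the proportion.

For 90% confidence, z* = 1.645 (from standard normal table)

Standard error: SE = √(p̂(1-p̂)/n) = √(0.633333×0.366667/120) = 0.04399074

Margin of error: E = z* × SE = 1.645 × 0.04399074 = 0.072365

Z-interval: p̂ ± E = 0.633333 ± 0.072365 = (0.560969, 0.705698)

Rounded to 4 decimal places:

(0.5610, 0.7057)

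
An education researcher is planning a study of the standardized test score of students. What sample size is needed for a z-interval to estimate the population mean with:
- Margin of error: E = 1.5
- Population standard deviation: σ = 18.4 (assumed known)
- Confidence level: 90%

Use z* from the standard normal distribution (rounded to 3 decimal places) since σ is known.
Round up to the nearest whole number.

Using z* since population σ is known (z-interval formula).

For 90% confidence, z* = 1.645 (from standard normal table)

Sample size formula for z-interval: n = (z*σ/E)²

n = (1.645 × 18.4 / 1.5)²
  = (20.178667)²
  = 407.1786

Round up to the nearest whole number: n = 408

408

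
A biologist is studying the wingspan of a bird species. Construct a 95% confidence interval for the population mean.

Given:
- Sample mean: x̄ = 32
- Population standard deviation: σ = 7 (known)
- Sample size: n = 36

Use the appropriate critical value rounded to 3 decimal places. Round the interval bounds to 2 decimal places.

The population standard deviation σ is known, so use a z-interval (standard normal critical value).

For 95% confidence, z* = 1.96 (from standard normal table)

Standard error: SE = σ/√n = 7/√36 = 1.166667

Margin of error: E = z* × SE = 1.96 × 1.166667 = 2.2867

Z-interval: x̄ ± E = 32 ± 2.2867 = (29.7133, 34.2867)

Rounded to 2 decimal places:

(29.71, 34.29)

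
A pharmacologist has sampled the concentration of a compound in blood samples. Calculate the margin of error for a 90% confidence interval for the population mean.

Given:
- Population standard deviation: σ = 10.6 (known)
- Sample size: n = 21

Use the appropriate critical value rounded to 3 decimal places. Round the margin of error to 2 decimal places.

The population standard deviation σ is known, so use the z-interval margin of error formula.

For 90% confidence, z* = 1.645 (from standard normal table)

Margin of error formula for z-interval: E = z* × σ/√n

E = 1.645 × 10.6/√21
  = 1.645 × 2.313110
  = 3.8051

Rounded to 2 decimal places:

3.81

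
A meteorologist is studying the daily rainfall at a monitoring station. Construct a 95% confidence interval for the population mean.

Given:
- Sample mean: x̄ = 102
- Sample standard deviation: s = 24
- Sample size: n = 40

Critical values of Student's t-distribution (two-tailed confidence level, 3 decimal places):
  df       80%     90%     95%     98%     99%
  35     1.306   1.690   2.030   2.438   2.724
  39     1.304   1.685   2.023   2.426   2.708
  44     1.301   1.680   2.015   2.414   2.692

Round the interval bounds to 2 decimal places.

The population standard deviation σ is unknown (only the sample standard deviation s is given), so use a t-interval with df = n - 1 = 40 - 1 = 39.

For 95% confidence with df = 39, t* = 2.023 (from t-table)

Standard error: SE = s/√n = 24/√40 = 3.794733

Margin of error: E = t* × SE = 2.023 × 3.794733 = 7.6767

T-interval: x̄ ± E = 102 ± 7.6767 = (94.3233, 109.6767)

Rounded to 2 decimal places:

(94.32, 109.68)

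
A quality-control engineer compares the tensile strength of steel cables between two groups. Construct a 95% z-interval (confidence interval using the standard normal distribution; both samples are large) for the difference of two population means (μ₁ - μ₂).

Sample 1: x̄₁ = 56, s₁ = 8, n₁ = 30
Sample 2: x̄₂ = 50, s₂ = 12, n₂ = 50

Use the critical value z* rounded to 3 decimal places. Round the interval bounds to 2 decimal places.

Both samples are large (n₁ = 30 ≥ 30, n₂ = 50 ≥ 30), so a z-interval for the difference of means applies.

Point estimate: x̄₁ - x̄₂ = 56 - 50 = 6

Standard error: SE = √(s₁²/n₁ + s₂²/n₂)
= √(8²/30 + 12²/50)
= √(2.133333 + 2.880000)
= 2.239047

For 95% confidence, z* = 1.96 (from standard normal table)
Margin of error: E = z* × SE = 1.96 × 2.239047 = 4.3885

Z-interval: (x̄₁ - x̄₂) ± E = 6 ± 4.3885 = (1.6115, 10.3885)

Rounded to 2 decimal places:

(1.61, 10.39)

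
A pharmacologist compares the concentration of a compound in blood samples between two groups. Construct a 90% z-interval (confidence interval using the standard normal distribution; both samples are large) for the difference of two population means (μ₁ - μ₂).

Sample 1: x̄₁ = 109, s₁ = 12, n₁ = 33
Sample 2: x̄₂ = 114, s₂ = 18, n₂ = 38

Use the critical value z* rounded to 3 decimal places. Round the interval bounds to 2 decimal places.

Both samples are large (n₁ = 33 ≥ 30, n₂ = 38 ≥ 30), so a z-interval for the difference of means applies.

Point estimate: x̄₁ - x̄₂ = 109 - 114 = -5

Standard error: SE = √(s₁²/n₁ + s₂²/n₂)
= √(12²/33 + 18²/38)
= √(4.363636 + 8.526316)
= 3.590258

For 90% confidence, z* = 1.645 (from standard normal table)
Margin of error: E = z* × SE = 1.645 × 3.590258 = 5.9060

Z-interval: (x̄₁ - x̄₂) ± E = -5 ± 5.9060 = (-10.9060, 0.9060)

Rounded to 2 decimal places:

(-10.91, 0.91)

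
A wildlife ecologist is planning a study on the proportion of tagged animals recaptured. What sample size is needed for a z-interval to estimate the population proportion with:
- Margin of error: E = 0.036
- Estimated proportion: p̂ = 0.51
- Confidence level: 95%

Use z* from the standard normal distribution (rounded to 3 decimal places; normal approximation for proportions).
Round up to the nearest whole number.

Using z* for proportion z-interval (normal approximation).

For 95% confidence, z* = 1.96 (from standard normal table)

Sample size formula for proportion z-interval: n = z*²p̂(1-p̂)/E²

n = 1.96² × 0.51 × 0.49 / 0.036²
  = 3.8416 × 0.2499 / 0.001296
  = 740.7530

Round up to the nearest whole number: n = 741

741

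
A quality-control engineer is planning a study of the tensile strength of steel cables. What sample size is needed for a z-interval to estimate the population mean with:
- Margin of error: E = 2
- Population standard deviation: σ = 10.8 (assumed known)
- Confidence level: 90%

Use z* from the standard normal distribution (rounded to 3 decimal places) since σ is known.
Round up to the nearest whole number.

Using z* since population σ is known (z-interval formula).

For 90% confidence, z* = 1.645 (from standard normal table)

Sample size formula for z-interval: n = (z*σ/E)²

n = (1.645 × 10.8 / 2)²
  = (8.883000)²
  = 78.9077

Round up to the nearest whole number: n = 79

79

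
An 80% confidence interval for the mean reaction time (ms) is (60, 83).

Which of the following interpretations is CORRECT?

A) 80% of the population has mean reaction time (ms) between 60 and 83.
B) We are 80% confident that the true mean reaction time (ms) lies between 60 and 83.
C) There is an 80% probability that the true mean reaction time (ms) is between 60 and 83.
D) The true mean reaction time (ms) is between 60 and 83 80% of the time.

A confidence interval represents our confidence in the procedure, not a probability statement about the parameter.

Key concept: If we repeated this sampling process many times and computed an 80% CI each time, about 80% of those intervals would contain the true population parameter.

For this specific interval (60, 83):
- Midpoint (point estimate): 71.5
- Margin of error: 11.5

The correct interpretation is the one stating confidence that the true parameter lies in the interval — option B.

B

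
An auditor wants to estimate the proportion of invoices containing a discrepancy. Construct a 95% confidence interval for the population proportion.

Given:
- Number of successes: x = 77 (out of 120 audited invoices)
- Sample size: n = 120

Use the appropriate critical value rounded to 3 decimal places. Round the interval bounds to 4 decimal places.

Sample proportion: p̂ = 77/120 = 0.641667

Check conditions for normal approximation:
  np̂ = 77 ≥ 10 ✓
  n(1-p̂) = 43 ≥ 10 ✓

The sample is large enough, so use a z-interval (normal approximation) for the proportion.

For 95% confidence, z* = 1.96 (from standard normal table)

Standard error: SE = √(p̂(1-p̂)/n) = √(0.641667×0.358333/120) = 0.04377314

Margin of error: E = z* × SE = 1.96 × 0.04377314 = 0.085795

Z-interval: p̂ ± E = 0.641667 ± 0.085795 = (0.555871, 0.727462)

Rounded to 4 decimal places:

(0.5559, 0.7275)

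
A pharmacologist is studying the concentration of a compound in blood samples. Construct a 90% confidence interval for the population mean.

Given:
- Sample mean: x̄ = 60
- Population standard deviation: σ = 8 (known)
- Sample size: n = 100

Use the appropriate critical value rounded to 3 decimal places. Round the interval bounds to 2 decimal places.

The population standard deviation σ is known, so use a z-interval (standard normal critical value).

For 90% confidence, z* = 1.645 (from standard normal table)

Standard error: SE = σ/√n = 8/√100 = 0.800000

Margin of error: E = z* × SE = 1.645 × 0.800000 = 1.3160

Z-interval: x̄ ± E = 60 ± 1.3160 = (58.6840, 61.3160)

Rounded to 2 decimal places:

(58.68, 61.32)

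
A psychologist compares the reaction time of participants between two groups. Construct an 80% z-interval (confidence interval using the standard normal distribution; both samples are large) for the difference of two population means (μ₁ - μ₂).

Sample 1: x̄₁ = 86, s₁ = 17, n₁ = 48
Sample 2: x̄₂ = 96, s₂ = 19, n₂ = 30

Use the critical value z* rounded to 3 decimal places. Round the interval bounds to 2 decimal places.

Both samples are large (n₁ = 48 ≥ 30, n₂ = 30 ≥ 30), so a z-interval for the difference of means applies.

Point estimate: x̄₁ - x̄₂ = 86 - 96 = -10

Standard error: SE = √(s₁²/n₁ + s₂²/n₂)
= √(17²/48 + 19²/30)
= √(6.020833 + 12.033333)
= 4.249019

For 80% confidence, z* = 1.282 (from standard normal table)
Margin of error: E = z* × SE = 1.282 × 4.249019 = 5.4472

Z-interval: (x̄₁ - x̄₂) ± E = -10 ± 5.4472 = (-15.4472, -4.5528)

Rounded to 2 decimal places:

(-15.45, -4.55)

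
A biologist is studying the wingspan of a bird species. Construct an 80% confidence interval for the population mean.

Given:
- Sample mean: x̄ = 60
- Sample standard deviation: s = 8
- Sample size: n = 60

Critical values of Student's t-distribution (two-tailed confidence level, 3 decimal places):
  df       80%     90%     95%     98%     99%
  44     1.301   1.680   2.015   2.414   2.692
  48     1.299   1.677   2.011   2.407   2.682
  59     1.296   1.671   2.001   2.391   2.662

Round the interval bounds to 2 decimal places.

The population standard deviation σ is unknown (only the sample standard deviation s is given), so use a t-interval with df = n - 1 = 60 - 1 = 59.

For 80% confidence with df = 59, t* = 1.296 (from t-table)

Standard error: SE = s/√n = 8/√60 = 1.032796

Margin of error: E = t* × SE = 1.296 × 1.032796 = 1.3385

T-interval: x̄ ± E = 60 ± 1.3385 = (58.6615, 61.3385)

Rounded to 2 decimal places:

(58.66, 61.34)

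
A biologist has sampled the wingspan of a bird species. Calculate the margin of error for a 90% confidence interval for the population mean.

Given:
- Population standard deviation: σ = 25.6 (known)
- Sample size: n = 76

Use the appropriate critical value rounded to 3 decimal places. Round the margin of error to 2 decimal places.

The population standard deviation σ is known, so use the z-interval margin of error formula.

For 90% confidence, z* = 1.645 (from standard normal table)

Margin of error formula for z-interval: E = z* × σ/√n

E = 1.645 × 25.6/√76
  = 1.645 × 2.936521
  = 4.8306

Rounded to 2 decimal places:

4.83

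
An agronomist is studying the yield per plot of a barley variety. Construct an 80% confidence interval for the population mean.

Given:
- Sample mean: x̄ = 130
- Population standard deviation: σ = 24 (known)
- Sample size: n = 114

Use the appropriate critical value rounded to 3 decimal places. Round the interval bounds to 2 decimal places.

The population standard deviation σ is known, so use a z-interval (standard normal critical value).

For 80% confidence, z* = 1.282 (from standard normal table)

Standard error: SE = σ/√n = 24/√114 = 2.247806

Margin of error: E = z* × SE = 1.282 × 2.247806 = 2.8817

Z-interval: x̄ ± E = 130 ± 2.8817 = (127.1183, 132.8817)

Rounded to 2 decimal places:

(127.12, 132.88)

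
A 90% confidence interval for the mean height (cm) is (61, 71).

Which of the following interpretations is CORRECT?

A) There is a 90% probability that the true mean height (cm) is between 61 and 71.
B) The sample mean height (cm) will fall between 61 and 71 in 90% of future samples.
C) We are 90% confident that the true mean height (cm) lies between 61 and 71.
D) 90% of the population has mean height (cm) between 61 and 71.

A confidence interval represents our confidence in the procedure, not a probability statement about the parameter.

Key concept: If we repeated this sampling process many times and computed a 90% CI each time, about 90% of those intervals would contain the true population parameter.

For this specific interval (61, 71):
- Midpoint (point estimate): 66
- Margin of error: 5

The correct interpretation is the one stating confidence that the true parameter lies in the interval — option C.

C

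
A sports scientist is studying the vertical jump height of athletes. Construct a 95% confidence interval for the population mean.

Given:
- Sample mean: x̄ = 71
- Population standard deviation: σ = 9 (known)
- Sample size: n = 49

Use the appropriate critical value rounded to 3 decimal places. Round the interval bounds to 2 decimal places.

The population standard deviation σ is known, so use a z-interval (standard normal critical value).

For 95% confidence, z* = 1.96 (from standard normal table)

Standard error: SE = σ/√n = 9/√49 = 1.285714

Margin of error: E = z* × SE = 1.96 × 1.285714 = 2.5200

Z-interval: x̄ ± E = 71 ± 2.5200 = (68.4800, 73.5200)

Rounded to 2 decimal places:

(68.48, 73.52)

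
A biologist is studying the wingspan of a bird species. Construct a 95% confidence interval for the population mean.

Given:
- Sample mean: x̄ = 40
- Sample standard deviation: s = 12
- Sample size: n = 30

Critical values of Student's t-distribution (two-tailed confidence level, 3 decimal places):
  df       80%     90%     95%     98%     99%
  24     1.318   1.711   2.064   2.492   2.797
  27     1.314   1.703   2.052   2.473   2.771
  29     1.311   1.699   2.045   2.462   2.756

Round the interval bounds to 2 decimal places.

The population standard deviation σ is unknown (only the sample standard deviation s is given), so use a t-interval with df = n - 1 = 30 - 1 = 29.

For 95% confidence with df = 29, t* = 2.045 (from t-table)

Standard error: SE = s/√n = 12/√30 = 2.190890

Margin of error: E = t* × SE = 2.045 × 2.190890 = 4.4804

T-interval: x̄ ± E = 40 ± 4.4804 = (35.5196, 44.4804)

Rounded to 2 decimal places:

(35.52, 44.48)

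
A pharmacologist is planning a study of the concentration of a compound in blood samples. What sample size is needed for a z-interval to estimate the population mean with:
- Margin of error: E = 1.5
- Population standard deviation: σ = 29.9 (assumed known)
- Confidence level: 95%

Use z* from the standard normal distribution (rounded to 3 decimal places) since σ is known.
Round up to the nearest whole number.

Using z* since population σ is known (z-interval formula).

For 95% confidence, z* = 1.96 (from standard normal table)

Sample size formula for z-interval: n = (z*σ/E)²

n = (1.96 × 29.9 / 1.5)²
  = (39.069333)²
  = 1526.4128

Round up to the nearest whole number: n = 1527

1527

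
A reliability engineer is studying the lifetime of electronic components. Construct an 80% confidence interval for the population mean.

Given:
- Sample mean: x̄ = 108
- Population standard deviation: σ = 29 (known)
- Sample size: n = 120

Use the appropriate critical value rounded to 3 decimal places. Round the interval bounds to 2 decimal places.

The population standard deviation σ is known, so use a z-interval (standard normal critical value).

For 80% confidence, z* = 1.282 (from standard normal table)

Standard error: SE = σ/√n = 29/√120 = 2.647326

Margin of error: E = z* × SE = 1.282 × 2.647326 = 3.3939

Z-interval: x̄ ± E = 108 ± 3.3939 = (104.6061, 111.3939)

Rounded to 2 decimal places:

(104.61, 111.39)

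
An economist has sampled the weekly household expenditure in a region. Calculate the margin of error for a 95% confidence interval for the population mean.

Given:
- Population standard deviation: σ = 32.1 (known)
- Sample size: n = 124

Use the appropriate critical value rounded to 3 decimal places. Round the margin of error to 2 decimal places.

The population standard deviation σ is known, so use the z-interval margin of error formula.

For 95% confidence, z* = 1.96 (from standard normal table)

Margin of error formula for z-interval: E = z* × σ/√n

E = 1.96 × 32.1/√124
  = 1.96 × 2.882665
  = 5.6500

Rounded to 2 decimal places:

5.65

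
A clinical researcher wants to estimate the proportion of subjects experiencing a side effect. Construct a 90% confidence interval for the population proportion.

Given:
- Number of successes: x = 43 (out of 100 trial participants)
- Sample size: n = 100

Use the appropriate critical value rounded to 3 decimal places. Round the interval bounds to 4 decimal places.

Sample proportion: p̂ = 43/100 = 0.430000

Check conditions for normal approximation:
  np̂ = 43 ≥ 10 ✓
  n(1-p̂) = 57 ≥ 10 ✓

The sample is large enough, so use a z-interval (normal approximation) for the proportion.

For 90% confidence, z* = 1.645 (from standard normal table)

Standard error: SE = √(p̂(1-p̂)/n) = √(0.430000×0.570000/100) = 0.04950758

Margin of error: E = z* × SE = 1.645 × 0.04950758 = 0.081440

Z-interval: p̂ ± E = 0.430000 ± 0.081440 = (0.348560, 0.511440)

Rounded to 4 decimal places:

(0.3486, 0.5114)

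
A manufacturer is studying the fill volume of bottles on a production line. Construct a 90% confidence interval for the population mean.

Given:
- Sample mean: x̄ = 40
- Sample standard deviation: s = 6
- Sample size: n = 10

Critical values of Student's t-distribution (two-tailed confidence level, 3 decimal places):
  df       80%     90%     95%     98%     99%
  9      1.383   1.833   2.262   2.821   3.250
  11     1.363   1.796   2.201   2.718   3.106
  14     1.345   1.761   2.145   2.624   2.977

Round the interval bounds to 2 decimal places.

The population standard deviation σ is unknown (only the sample standard deviation s is given), so use a t-interval with df = n - 1 = 10 - 1 = 9.

For 90% confidence with df = 9, t* = 1.833 (from t-table)

Standard error: SE = s/√n = 6/√10 = 1.897367

Margin of error: E = t* × SE = 1.833 × 1.897367 = 3.4779

T-interval: x̄ ± E = 40 ± 3.4779 = (36.5221, 43.4779)

Rounded to 2 decimal places:

(36.52, 43.48)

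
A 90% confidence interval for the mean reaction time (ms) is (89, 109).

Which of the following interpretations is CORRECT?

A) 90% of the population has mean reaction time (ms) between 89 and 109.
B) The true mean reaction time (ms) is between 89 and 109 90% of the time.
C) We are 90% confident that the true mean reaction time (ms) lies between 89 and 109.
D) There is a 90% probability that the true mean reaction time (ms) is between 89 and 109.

A confidence interval represents our confidence in the procedure, not a probability statement about the parameter.

Key concept: If we repeated this sampling process many times and computed a 90% CI each time, about 90% of those intervals would contain the true population parameter.

For this specific interval (89, 109):
- Midpoint (point estimate): 99
- Margin of error: 10

The correct interpretation is the one stating confidence that the true parameter lies in the interval — option C.

C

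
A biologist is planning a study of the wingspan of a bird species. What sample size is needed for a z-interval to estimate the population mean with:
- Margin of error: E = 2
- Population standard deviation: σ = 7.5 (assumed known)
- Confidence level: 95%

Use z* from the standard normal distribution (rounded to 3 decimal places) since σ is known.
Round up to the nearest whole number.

Using z* since population σ is known (z-interval formula).

For 95% confidence, z* = 1.96 (from standard normal table)

Sample size formula for z-interval: n = (z*σ/E)²

n = (1.96 × 7.5 / 2)²
  = (7.350000)²
  = 54.0225

Round up to the nearest whole number: n = 55

55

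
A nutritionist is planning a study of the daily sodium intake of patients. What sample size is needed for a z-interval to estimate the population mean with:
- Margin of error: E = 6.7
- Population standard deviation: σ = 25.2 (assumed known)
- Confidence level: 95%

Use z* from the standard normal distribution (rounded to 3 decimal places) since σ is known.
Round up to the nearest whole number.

Using z* since population σ is known (z-interval formula).

For 95% confidence, z* = 1.96 (from standard normal table)

Sample size formula for z-interval: n = (z*σ/E)²

n = (1.96 × 25.2 / 6.7)²
  = (7.371940)²
  = 54.3455

Round up to the nearest whole number: n = 55

55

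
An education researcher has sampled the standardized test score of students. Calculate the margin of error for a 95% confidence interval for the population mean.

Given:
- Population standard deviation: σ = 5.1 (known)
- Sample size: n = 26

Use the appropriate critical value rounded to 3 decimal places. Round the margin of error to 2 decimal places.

The population standard deviation σ is known, so use the z-interval margin of error formula.

For 95% confidence, z* = 1.96 (from standard normal table)

Margin of error formula for z-interval: E = z* × σ/√n

E = 1.96 × 5.1/√26
  = 1.96 × 1.000192
  = 1.9604

Rounded to 2 decimal places:

1.96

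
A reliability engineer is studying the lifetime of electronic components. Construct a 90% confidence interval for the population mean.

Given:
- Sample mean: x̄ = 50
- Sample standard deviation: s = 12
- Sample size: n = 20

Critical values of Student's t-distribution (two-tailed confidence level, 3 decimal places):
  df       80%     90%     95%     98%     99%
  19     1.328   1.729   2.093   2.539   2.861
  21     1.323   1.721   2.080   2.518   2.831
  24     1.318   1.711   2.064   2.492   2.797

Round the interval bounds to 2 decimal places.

The population standard deviation σ is unknown (only the sample standard deviation s is given), so use a t-interval with df = n - 1 = 20 - 1 = 19.

For 90% confidence with df = 19, t* = 1.729 (from t-table)

Standard error: SE = s/√n = 12/√20 = 2.683282

Margin of error: E = t* × SE = 1.729 × 2.683282 = 4.6394

T-interval: x̄ ± E = 50 ± 4.6394 = (45.3606, 54.6394)

Rounded to 2 decimal places:

(45.36, 54.64)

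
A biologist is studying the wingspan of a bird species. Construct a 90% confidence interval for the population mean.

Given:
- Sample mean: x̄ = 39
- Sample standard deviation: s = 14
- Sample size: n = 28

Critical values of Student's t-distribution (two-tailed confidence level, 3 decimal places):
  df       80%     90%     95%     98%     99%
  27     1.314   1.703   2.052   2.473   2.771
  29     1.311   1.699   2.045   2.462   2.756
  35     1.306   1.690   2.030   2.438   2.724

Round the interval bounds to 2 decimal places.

The population standard deviation σ is unknown (only the sample standard deviation s is given), so use a t-interval with df = n - 1 = 28 - 1 = 27.

For 90% confidence with df = 27, t* = 1.703 (from t-table)

Standard error: SE = s/√n = 14/√28 = 2.645751

Margin of error: E = t* × SE = 1.703 × 2.645751 = 4.5057

T-interval: x̄ ± E = 39 ± 4.5057 = (34.4943, 43.5057)

Rounded to 2 decimal places:

(34.49, 43.51)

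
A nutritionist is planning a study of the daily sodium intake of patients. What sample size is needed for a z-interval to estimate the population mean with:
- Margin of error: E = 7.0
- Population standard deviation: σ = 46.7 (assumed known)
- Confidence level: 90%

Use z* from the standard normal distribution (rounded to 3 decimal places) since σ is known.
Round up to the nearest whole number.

Using z* since population σ is known (z-interval formula).

For 90% confidence, z* = 1.645 (from standard normal table)

Sample size formula for z-interval: n = (z*σ/E)²

n = (1.645 × 46.7 / 7.0)²
  = (10.974500)²
  = 120.4397

Round up to the nearest whole number: n = 121

121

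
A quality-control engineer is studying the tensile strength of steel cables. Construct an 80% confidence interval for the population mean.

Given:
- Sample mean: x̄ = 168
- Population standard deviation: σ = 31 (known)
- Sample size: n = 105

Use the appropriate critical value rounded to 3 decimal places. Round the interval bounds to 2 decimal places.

The population standard deviation σ is known, so use a z-interval (standard normal critical value).

For 80% confidence, z* = 1.282 (from standard normal table)

Standard error: SE = σ/√n = 31/√105 = 3.025290

Margin of error: E = z* × SE = 1.282 × 3.025290 = 3.8784

Z-interval: x̄ ± E = 168 ± 3.8784 = (164.1216, 171.8784)

Rounded to 2 decimal places:

(164.12, 171.88)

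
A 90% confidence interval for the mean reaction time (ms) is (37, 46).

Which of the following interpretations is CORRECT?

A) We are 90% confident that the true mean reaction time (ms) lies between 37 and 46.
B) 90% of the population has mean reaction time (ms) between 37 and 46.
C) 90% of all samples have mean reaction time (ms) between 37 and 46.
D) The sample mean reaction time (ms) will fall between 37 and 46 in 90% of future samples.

A confidence interval represents our confidence in the procedure, not a probability statement about the parameter.

Key concept: If we repeated this sampling process many times and computed a 90% CI each time, about 90% of those intervals would contain the true population parameter.

For this specific interval (37, 46):
- Midpoint (point estimate): 41.5
- Margin of error: 4.5

The correct interpretation is the one stating confidence that the true parameter lies in the interval — option A.

A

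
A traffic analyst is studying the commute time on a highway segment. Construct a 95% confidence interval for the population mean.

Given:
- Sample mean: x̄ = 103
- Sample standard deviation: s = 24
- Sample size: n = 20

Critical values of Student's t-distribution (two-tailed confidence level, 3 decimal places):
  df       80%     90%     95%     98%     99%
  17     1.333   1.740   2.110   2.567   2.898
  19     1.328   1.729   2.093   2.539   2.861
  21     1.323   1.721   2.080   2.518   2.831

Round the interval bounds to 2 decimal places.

The population standard deviation σ is unknown (only the sample standard deviation s is given), so use a t-interval with df = n - 1 = 20 - 1 = 19.

For 95% confidence with df = 19, t* = 2.093 (from t-table)

Standard error: SE = s/√n = 24/√20 = 5.366563

Margin of error: E = t* × SE = 2.093 × 5.366563 = 11.2322

T-interval: x̄ ± E = 103 ± 11.2322 = (91.7678, 114.2322)

Rounded to 2 decimal places:

(91.77, 114.23)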